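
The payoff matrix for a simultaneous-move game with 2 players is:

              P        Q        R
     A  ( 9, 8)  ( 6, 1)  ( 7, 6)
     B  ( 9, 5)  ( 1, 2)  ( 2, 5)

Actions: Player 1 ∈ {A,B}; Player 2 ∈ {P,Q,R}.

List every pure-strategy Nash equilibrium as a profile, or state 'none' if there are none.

Nash profiles: (A,P), (B,P)

(A,P): NE
(A,Q): not NE [P2→P gives 8>1]
(A,R): not NE [P2→P gives 8>6]
(B,P): NE
(B,Q): not NE [P1→A gives 6>1; P2→R gives 5>2]
(B,R): not NE [P1→A gives 7>2]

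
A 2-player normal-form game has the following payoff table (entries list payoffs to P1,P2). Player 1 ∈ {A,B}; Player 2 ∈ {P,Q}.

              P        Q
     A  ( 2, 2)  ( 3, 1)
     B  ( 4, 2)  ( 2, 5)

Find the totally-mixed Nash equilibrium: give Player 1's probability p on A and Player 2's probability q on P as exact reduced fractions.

(p,q) = (3/4, 1/3)

P1 indiff ⇒ q·2+(1-q)·3 = q·4+(1-q)·2 ⇒ q(-2) = (1-q)(-1) ⇒ q = 1/3
P2 indiff ⇒ p·2+(1-p)·2 = p·1+(1-p)·5 ⇒ p(1) = (1-p)(3) ⇒ p = 3/4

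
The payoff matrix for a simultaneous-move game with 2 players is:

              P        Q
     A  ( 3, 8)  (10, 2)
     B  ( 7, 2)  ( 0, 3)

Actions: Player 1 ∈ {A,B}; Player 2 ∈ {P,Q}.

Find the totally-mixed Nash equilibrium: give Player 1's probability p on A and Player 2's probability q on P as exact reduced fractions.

P1 indiff ⇒ q·3+(1-q)·10 = q·7+(1-q)·0 ⇒ q(-4) = (1-q)(-10) ⇒ q = 5/7
P2 indiff ⇒ p·8+(1-p)·2 = p·2+(1-p)·3 ⇒ p(6) = (1-p)(1) ⇒ p = 1/7

P1 mixes 1/7 on A; P2 mixes 5/7 on P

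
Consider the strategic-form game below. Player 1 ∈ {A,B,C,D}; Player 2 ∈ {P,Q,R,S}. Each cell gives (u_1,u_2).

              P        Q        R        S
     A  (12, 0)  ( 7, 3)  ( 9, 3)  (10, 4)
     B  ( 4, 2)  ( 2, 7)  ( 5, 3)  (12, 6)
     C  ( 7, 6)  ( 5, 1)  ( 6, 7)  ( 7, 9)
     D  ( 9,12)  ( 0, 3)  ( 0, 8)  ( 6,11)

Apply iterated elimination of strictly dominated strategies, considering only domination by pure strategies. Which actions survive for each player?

P1 drop C (A beats it: P:12>7 Q:7>5 R:9>6 S:10>7)
P1 drop D (A beats it: P:12>9 Q:7>0 R:9>0 S:10>6)
P2 drop P (Q beats it: A:3>0 B:7>2)
P2 drop R (S beats it: A:4>3 B:6>3)
P1→{A,B} P2→{Q,S}

Survivors P1:{A,B} P2:{Q,S}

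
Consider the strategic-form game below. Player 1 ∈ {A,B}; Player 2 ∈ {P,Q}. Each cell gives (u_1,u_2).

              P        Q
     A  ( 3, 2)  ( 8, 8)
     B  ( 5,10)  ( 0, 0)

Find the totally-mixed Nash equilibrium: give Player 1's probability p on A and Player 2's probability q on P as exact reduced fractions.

(p,q) = (5/8, 4/5)

P1 indiff ⇒ q·3+(1-q)·8 = q·5+(1-q)·0 ⇒ q(-2) = (1-q)(-8) ⇒ q = 4/5
P2 indiff ⇒ p·2+(1-p)·10 = p·8+(1-p)·0 ⇒ p(-6) = (1-p)(-10) ⇒ p = 5/8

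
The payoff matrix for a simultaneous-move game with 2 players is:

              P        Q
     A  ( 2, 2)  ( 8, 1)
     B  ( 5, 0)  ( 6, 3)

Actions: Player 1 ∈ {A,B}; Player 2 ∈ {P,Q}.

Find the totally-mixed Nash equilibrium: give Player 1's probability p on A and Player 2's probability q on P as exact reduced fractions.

P1 indiff ⇒ q·2+(1-q)·8 = q·5+(1-q)·6 ⇒ q(-3) = (1-q)(-2) ⇒ q = 2/5
P2 indiff ⇒ p·2+(1-p)·0 = p·1+(1-p)·3 ⇒ p(1) = (1-p)(3) ⇒ p = 3/4

P1 mixes 3/4 on A; P2 mixes 2/5 on P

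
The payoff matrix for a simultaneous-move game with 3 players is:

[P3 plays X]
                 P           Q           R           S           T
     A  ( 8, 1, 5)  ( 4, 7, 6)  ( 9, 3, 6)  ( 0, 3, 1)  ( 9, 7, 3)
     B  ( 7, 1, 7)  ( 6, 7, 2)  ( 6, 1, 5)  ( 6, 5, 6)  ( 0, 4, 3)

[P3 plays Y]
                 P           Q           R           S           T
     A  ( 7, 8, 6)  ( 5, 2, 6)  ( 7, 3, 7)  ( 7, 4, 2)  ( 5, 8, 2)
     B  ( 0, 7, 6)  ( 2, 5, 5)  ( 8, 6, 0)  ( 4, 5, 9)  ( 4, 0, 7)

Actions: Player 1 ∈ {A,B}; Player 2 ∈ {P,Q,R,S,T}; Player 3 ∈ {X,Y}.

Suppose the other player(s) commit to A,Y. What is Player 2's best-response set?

u_2(P vs A,Y) = 8
u_2(Q vs A,Y) = 2
u_2(R vs A,Y) = 3
u_2(S vs A,Y) = 4
u_2(T vs A,Y) = 8
max payoff 8 at {P,T}

BR_2 = {P,T}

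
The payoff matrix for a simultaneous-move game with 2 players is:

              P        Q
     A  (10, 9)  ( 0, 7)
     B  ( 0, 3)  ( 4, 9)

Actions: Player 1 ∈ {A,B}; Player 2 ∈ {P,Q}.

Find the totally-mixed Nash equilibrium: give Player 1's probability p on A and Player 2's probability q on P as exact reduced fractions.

p=3/4, q=2/7

P1 indiff ⇒ q·10+(1-q)·0 = q·0+(1-q)·4 ⇒ q(10) = (1-q)(4) ⇒ q = 2/7
P2 indiff ⇒ p·9+(1-p)·3 = p·7+(1-p)·9 ⇒ p(2) = (1-p)(6) ⇒ p = 3/4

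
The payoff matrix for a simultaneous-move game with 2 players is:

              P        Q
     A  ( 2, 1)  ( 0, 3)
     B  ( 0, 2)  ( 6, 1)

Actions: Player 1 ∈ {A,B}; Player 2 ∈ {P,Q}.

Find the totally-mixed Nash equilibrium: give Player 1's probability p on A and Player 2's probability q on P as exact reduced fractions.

p=1/3, q=3/4

P1 indiff ⇒ q·2+(1-q)·0 = q·0+(1-q)·6 ⇒ q(2) = (1-q)(6) ⇒ q = 3/4
P2 indiff ⇒ p·1+(1-p)·2 = p·3+(1-p)·1 ⇒ p(-2) = (1-p)(-1) ⇒ p = 1/3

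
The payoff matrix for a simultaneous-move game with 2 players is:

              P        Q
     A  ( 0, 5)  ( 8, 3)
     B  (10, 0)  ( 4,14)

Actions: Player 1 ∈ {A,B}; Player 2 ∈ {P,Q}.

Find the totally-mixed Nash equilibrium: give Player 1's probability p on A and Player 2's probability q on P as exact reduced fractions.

P1 mixes 7/8 on A; P2 mixes 2/7 on P

P1 indiff ⇒ q·0+(1-q)·8 = q·10+(1-q)·4 ⇒ q(-10) = (1-q)(-4) ⇒ q = 2/7
P2 indiff ⇒ p·5+(1-p)·0 = p·3+(1-p)·14 ⇒ p(2) = (1-p)(14) ⇒ p = 7/8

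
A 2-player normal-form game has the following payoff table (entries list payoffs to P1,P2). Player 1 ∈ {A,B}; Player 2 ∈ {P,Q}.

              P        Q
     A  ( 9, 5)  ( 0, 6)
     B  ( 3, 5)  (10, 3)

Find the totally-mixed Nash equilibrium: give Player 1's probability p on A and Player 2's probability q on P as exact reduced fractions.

P1 indiff ⇒ q·9+(1-q)·0 = q·3+(1-q)·10 ⇒ q(6) = (1-q)(10) ⇒ q = 5/8
P2 indiff ⇒ p·5+(1-p)·5 = p·6+(1-p)·3 ⇒ p(-1) = (1-p)(-2) ⇒ p = 2/3

P1 mixes 2/3 on A; P2 mixes 5/8 on P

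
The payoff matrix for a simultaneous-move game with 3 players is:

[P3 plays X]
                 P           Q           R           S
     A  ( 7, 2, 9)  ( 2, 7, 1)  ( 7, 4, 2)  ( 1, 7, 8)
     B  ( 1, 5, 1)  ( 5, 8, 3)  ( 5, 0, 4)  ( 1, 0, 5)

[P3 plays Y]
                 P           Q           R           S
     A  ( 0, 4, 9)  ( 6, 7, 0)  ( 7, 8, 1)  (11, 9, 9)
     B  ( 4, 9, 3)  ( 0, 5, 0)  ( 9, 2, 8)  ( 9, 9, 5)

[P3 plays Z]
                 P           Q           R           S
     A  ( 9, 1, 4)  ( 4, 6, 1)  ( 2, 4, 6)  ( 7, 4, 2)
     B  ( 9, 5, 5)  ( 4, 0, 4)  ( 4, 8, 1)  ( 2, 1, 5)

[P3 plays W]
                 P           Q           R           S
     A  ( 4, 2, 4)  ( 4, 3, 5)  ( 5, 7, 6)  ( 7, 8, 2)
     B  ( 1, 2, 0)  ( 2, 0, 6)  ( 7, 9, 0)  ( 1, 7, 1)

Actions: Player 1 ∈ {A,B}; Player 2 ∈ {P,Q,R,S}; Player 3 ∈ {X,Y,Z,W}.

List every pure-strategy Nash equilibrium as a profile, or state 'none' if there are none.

(A,P,X): not NE [P2→S gives 7>2]
(A,P,Y): not NE [P1→B gives 4>0; P2→S gives 9>4]
(A,P,Z): not NE [P2→Q gives 6>1; P3→Y gives 9>4]
(A,P,W): not NE [P2→S gives 8>2; P3→Y gives 9>4]
(A,Q,X): not NE [P1→B gives 5>2; P3→W gives 5>1]
(A,Q,Y): not NE [P2→S gives 9>7; P3→W gives 5>0]
(A,Q,Z): not NE [P3→W gives 5>1]
(A,Q,W): not NE [P2→S gives 8>3]
(A,R,X): not NE [P2→S gives 7>4; P3→W gives 6>2]
(A,R,Y): not NE [P1→B gives 9>7; P2→S gives 9>8; P3→W gives 6>1]
(A,R,Z): not NE [P1→B gives 4>2; P2→Q gives 6>4]
(A,R,W): not NE [P1→B gives 7>5; P2→S gives 8>7]
(A,S,X): not NE [P3→Y gives 9>8]
(A,S,Y): NE
(A,S,Z): not NE [P2→Q gives 6>4; P3→Y gives 9>2]
(A,S,W): not NE [P3→Y gives 9>2]
(B,P,X): not NE [P1→A gives 7>1; P2→Q gives 8>5; P3→Z gives 5>1]
(B,P,Y): not NE [P3→Z gives 5>3]
(B,P,Z): not NE [P2→R gives 8>5]
(B,P,W): not NE [P1→A gives 4>1; P2→R gives 9>2; P3→Z gives 5>0]
(B,Q,X): not NE [P3→W gives 6>3]
(B,Q,Y): not NE [P1→A gives 6>0; P2→S gives 9>5; P3→W gives 6>0]
(B,Q,Z): not NE [P2→R gives 8>0; P3→W gives 6>4]
(B,Q,W): not NE [P1→A gives 4>2; P2→R gives 9>0]
(B,R,X): not NE [P1→A gives 7>5; P2→Q gives 8>0; P3→Y gives 8>4]
(B,R,Y): not NE [P2→S gives 9>2]
(B,R,Z): not NE [P3→Y gives 8>1]
(B,R,W): not NE [P3→Y gives 8>0]
(B,S,X): not NE [P2→Q gives 8>0]
(B,S,Y): not NE [P1→A gives 11>9]
(B,S,Z): not NE [P1→A gives 7>2; P2→R gives 8>1]
(B,S,W): not NE [P1→A gives 7>1; P2→R gives 9>7; P3→Z gives 5>1]

NE set: (A,S,Y)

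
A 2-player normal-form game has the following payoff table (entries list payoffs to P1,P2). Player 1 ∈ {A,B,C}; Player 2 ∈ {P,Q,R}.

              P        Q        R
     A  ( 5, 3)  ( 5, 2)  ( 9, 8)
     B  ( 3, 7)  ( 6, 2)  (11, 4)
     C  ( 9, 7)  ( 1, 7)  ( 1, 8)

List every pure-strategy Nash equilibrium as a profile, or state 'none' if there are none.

(A,P): not NE [P1→C gives 9>5; P2→R gives 8>3]
(A,Q): not NE [P1→B gives 6>5; P2→R gives 8>2]
(A,R): not NE [P1→B gives 11>9]
(B,P): not NE [P1→C gives 9>3]
(B,Q): not NE [P2→P gives 7>2]
(B,R): not NE [P2→P gives 7>4]
(C,P): not NE [P2→R gives 8>7]
(C,Q): not NE [P1→B gives 6>1; P2→R gives 8>7]
(C,R): not NE [P1→B gives 11>1]

No pure NE.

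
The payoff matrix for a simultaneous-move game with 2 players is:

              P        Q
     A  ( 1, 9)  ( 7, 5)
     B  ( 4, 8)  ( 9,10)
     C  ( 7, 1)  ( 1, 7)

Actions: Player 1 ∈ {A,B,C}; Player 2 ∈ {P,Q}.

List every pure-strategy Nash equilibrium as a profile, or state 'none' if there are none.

(A,P): not NE [P1→C gives 7>1]
(A,Q): not NE [P1→B gives 9>7; P2→P gives 9>5]
(B,P): not NE [P1→C gives 7>4; P2→Q gives 10>8]
(B,Q): NE
(C,P): not NE [P2→Q gives 7>1]
(C,Q): not NE [P1→B gives 9>1]

Nash profiles: (B,Q)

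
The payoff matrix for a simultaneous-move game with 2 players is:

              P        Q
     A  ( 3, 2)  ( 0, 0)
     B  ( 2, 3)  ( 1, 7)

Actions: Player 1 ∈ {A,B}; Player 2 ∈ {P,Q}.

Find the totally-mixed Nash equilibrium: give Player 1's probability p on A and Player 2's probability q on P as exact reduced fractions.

P1 mixes 2/3 on A; P2 mixes 1/2 on P

P1 indiff ⇒ q·3+(1-q)·0 = q·2+(1-q)·1 ⇒ q(1) = (1-q)(1) ⇒ q = 1/2
P2 indiff ⇒ p·2+(1-p)·3 = p·0+(1-p)·7 ⇒ p(2) = (1-p)(4) ⇒ p = 2/3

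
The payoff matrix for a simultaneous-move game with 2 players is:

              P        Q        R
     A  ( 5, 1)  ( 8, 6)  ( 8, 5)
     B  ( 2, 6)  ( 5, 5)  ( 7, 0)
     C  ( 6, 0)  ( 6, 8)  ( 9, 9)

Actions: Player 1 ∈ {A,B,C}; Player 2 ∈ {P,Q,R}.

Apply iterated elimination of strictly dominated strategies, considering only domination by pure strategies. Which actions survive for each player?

P1 drop B (A beats it: P:5>2 Q:8>5 R:8>7)
P2 drop P (Q beats it: A:6>1 C:8>0)
P1→{A,C} P2→{Q,R}

Survivors P1:{A,C} P2:{Q,R}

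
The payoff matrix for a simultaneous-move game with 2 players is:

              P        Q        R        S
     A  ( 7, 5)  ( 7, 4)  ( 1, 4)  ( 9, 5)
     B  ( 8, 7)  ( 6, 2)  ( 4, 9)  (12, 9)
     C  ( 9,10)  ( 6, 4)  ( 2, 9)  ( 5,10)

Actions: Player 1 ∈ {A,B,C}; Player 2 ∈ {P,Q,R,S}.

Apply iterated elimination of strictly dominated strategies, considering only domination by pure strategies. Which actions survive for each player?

P2 drop Q (P beats it: A:5>4 B:7>2 C:10>4)
P1 drop A (B beats it: P:8>7 R:4>1 S:12>9)
P1→{B,C} P2→{P,R,S}

Survivors P1:{B,C} P2:{P,R,S}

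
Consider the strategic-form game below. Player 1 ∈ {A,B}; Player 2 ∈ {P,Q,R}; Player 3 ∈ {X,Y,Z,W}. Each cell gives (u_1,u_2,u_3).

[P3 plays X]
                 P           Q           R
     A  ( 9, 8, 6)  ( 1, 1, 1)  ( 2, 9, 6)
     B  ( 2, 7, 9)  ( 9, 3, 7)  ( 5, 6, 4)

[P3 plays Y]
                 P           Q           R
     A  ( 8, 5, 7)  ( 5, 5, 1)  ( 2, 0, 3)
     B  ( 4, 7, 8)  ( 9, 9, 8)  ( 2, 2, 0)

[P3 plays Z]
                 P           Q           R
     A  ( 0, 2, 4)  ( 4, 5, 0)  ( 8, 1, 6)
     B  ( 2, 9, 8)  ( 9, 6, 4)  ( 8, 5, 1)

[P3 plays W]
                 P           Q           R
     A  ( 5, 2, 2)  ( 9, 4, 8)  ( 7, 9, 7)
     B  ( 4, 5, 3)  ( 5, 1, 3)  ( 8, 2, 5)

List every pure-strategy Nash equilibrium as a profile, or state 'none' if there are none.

Nash profiles: (A,P,Y), (B,Q,Y)

(A,P,X): not NE [P2→R gives 9>8; P3→Y gives 7>6]
(A,P,Y): NE
(A,P,Z): not NE [P1→B gives 2>0; P2→Q gives 5>2; P3→Y gives 7>4]
(A,P,W): not NE [P2→R gives 9>2; P3→Y gives 7>2]
(A,Q,X): not NE [P1→B gives 9>1; P2→R gives 9>1; P3→W gives 8>1]
(A,Q,Y): not NE [P1→B gives 9>5; P3→W gives 8>1]
(A,Q,Z): not NE [P1→B gives 9>4; P3→W gives 8>0]
(A,Q,W): not NE [P2→R gives 9>4]
(A,R,X): not NE [P1→B gives 5>2; P3→W gives 7>6]
(A,R,Y): not NE [P2→Q gives 5>0; P3→W gives 7>3]
(A,R,Z): not NE [P2→Q gives 5>1; P3→W gives 7>6]
(A,R,W): not NE [P1→B gives 8>7]
(B,P,X): not NE [P1→A gives 9>2]
(B,P,Y): not NE [P1→A gives 8>4; P2→Q gives 9>7; P3→X gives 9>8]
(B,P,Z): not NE [P3→X gives 9>8]
(B,P,W): not NE [P1→A gives 5>4; P3→X gives 9>3]
(B,Q,X): not NE [P2→P gives 7>3; P3→Y gives 8>7]
(B,Q,Y): NE
(B,Q,Z): not NE [P2→P gives 9>6; P3→Y gives 8>4]
(B,Q,W): not NE [P1→A gives 9>5; P2→P gives 5>1; P3→Y gives 8>3]
(B,R,X): not NE [P2→P gives 7>6; P3→W gives 5>4]
(B,R,Y): not NE [P2→Q gives 9>2; P3→W gives 5>0]
(B,R,Z): not NE [P2→P gives 9>5; P3→W gives 5>1]
(B,R,W): not NE [P2→P gives 5>2]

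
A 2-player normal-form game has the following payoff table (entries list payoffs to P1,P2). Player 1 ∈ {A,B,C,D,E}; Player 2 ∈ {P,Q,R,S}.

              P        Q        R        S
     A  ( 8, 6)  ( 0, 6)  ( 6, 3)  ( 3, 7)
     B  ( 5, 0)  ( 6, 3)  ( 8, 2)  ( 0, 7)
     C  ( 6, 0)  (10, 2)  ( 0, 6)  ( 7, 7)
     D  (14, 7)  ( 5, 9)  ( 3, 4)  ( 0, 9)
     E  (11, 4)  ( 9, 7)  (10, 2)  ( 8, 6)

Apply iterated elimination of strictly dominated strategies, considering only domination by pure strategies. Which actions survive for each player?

P1 drop A (E beats it: P:11>8 Q:9>0 R:10>6 S:8>3)
P1 drop B (E beats it: P:11>5 Q:9>6 R:10>8 S:8>0)
P2 drop P (Q beats it: C:2>0 D:9>7 E:7>4)
P1 drop D (E beats it: Q:9>5 R:10>3 S:8>0)
P2 drop R (S beats it: C:7>6 E:6>2)
P1→{C,E} P2→{Q,S}

IESDS → P1:{C,E} P2:{Q,S}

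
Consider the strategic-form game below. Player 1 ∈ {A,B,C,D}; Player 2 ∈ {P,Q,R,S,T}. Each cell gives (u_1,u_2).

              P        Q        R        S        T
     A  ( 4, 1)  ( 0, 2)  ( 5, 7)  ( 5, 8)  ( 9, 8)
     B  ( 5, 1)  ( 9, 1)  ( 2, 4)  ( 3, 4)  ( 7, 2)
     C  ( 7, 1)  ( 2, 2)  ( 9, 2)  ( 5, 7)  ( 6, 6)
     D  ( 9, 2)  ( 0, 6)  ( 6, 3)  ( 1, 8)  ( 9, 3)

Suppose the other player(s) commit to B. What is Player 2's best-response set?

u_2(P vs B) = 1
u_2(Q vs B) = 1
u_2(R vs B) = 4
u_2(S vs B) = 4
u_2(T vs B) = 2
max payoff 4 at {R,S}

BR_2 = {R,S}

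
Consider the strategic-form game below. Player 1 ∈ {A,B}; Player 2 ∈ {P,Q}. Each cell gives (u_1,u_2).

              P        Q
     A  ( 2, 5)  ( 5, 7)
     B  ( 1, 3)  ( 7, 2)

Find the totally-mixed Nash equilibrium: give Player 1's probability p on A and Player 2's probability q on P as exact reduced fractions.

(p,q) = (1/3, 2/3)

P1 indiff ⇒ q·2+(1-q)·5 = q·1+(1-q)·7 ⇒ q(1) = (1-q)(2) ⇒ q = 2/3
P2 indiff ⇒ p·5+(1-p)·3 = p·7+(1-p)·2 ⇒ p(-2) = (1-p)(-1) ⇒ p = 1/3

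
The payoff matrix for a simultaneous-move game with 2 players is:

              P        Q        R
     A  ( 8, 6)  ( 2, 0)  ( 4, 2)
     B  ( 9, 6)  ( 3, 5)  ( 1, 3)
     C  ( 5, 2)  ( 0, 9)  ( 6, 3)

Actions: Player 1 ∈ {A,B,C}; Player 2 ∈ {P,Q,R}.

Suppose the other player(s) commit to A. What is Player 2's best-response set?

u_2(P vs A) = 6
u_2(Q vs A) = 0
u_2(R vs A) = 2
max payoff 6 at {P}

P2 best: {P}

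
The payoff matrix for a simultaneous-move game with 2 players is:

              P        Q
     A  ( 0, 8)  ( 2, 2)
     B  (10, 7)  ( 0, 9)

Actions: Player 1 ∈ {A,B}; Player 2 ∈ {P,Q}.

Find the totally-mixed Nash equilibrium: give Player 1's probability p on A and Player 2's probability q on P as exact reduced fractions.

(p,q) = (1/4, 1/6)

P1 indiff ⇒ q·0+(1-q)·2 = q·10+(1-q)·0 ⇒ q(-10) = (1-q)(-2) ⇒ q = 1/6
P2 indiff ⇒ p·8+(1-p)·7 = p·2+(1-p)·9 ⇒ p(6) = (1-p)(2) ⇒ p = 1/4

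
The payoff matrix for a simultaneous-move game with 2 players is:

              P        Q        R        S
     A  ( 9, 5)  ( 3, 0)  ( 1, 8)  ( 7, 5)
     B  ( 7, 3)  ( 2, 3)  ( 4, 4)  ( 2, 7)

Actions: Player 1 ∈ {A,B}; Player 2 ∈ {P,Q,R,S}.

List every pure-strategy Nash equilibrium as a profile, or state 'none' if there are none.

(A,P): not NE [P2→R gives 8>5]
(A,Q): not NE [P2→R gives 8>0]
(A,R): not NE [P1→B gives 4>1]
(A,S): not NE [P2→R gives 8>5]
(B,P): not NE [P1→A gives 9>7; P2→S gives 7>3]
(B,Q): not NE [P1→A gives 3>2; P2→S gives 7>3]
(B,R): not NE [P2→S gives 7>4]
(B,S): not NE [P1→A gives 7>2]

Equilibria: none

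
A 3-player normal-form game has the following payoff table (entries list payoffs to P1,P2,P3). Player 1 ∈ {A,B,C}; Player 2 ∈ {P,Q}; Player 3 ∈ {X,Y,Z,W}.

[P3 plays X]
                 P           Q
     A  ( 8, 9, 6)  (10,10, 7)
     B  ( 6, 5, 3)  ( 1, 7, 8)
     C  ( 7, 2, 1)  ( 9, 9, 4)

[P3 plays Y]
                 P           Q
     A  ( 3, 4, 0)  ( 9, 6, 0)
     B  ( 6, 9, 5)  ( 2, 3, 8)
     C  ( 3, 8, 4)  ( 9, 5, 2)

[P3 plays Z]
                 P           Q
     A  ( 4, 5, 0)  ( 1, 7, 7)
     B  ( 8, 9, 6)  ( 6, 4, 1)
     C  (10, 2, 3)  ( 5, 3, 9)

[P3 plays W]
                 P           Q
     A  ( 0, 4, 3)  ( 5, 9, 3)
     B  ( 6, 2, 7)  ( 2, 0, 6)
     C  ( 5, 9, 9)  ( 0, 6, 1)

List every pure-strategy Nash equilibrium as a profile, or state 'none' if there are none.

PSNE = {(A,Q,X), (B,P,W)}

(A,P,X): not NE [P2→Q gives 10>9]
(A,P,Y): not NE [P1→B gives 6>3; P2→Q gives 6>4; P3→X gives 6>0]
(A,P,Z): not NE [P1→C gives 10>4; P2→Q gives 7>5; P3→X gives 6>0]
(A,P,W): not NE [P1→B gives 6>0; P2→Q gives 9>4; P3→X gives 6>3]
(A,Q,X): NE
(A,Q,Y): not NE [P3→Z gives 7>0]
(A,Q,Z): not NE [P1→B gives 6>1]
(A,Q,W): not NE [P3→Z gives 7>3]
(B,P,X): not NE [P1→A gives 8>6; P2→Q gives 7>5; P3→W gives 7>3]
(B,P,Y): not NE [P3→W gives 7>5]
(B,P,Z): not NE [P1→C gives 10>8; P3→W gives 7>6]
(B,P,W): NE
(B,Q,X): not NE [P1→A gives 10>1]
(B,Q,Y): not NE [P1→C gives 9>2; P2→P gives 9>3]
(B,Q,Z): not NE [P2→P gives 9>4; P3→Y gives 8>1]
(B,Q,W): not NE [P1→A gives 5>2; P2→P gives 2>0; P3→Y gives 8>6]
(C,P,X): not NE [P1→A gives 8>7; P2→Q gives 9>2; P3→W gives 9>1]
(C,P,Y): not NE [P1→B gives 6>3; P3→W gives 9>4]
(C,P,Z): not NE [P2→Q gives 3>2; P3→W gives 9>3]
(C,P,W): not NE [P1→B gives 6>5]
(C,Q,X): not NE [P1→A gives 10>9; P3→Z gives 9>4]
(C,Q,Y): not NE [P2→P gives 8>5; P3→Z gives 9>2]
(C,Q,Z): not NE [P1→B gives 6>5]
(C,Q,W): not NE [P1→A gives 5>0; P2→P gives 9>6; P3→Z gives 9>1]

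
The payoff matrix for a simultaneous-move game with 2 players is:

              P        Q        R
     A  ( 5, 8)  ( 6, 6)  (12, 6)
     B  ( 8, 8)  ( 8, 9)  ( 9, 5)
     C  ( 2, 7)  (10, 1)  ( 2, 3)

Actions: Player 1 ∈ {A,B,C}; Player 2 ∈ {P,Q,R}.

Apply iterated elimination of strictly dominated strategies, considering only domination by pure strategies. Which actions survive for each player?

P2 drop R (P beats it: A:8>6 B:8>5 C:7>3)
P1 drop A (B beats it: P:8>5 Q:8>6)
P1→{B,C} P2→{P,Q}

Remaining: P1:{B,C} P2:{P,Q}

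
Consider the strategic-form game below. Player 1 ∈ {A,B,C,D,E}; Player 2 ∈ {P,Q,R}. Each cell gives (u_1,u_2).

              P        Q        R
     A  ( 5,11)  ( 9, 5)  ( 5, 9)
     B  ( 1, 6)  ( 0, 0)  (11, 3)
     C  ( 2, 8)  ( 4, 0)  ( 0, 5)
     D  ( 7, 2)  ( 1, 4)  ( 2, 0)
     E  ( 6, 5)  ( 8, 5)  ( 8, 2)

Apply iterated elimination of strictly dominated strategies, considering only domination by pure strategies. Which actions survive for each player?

Remaining: P1:{A,D,E} P2:{P,Q}

P1 drop C (A beats it: P:5>2 Q:9>4 R:5>0)
P2 drop R (P beats it: A:11>9 B:6>3 D:2>0 E:5>2)
P1 drop B (A beats it: P:5>1 Q:9>0)
P1→{A,D,E} P2→{P,Q}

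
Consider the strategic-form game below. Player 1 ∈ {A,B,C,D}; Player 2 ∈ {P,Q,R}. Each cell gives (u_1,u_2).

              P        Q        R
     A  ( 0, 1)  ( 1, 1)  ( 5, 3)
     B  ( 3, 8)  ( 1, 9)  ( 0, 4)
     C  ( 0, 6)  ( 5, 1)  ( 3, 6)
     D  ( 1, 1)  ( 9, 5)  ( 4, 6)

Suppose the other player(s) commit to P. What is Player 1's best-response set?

BR_1 = {B}

u_1(A vs P) = 0
u_1(B vs P) = 3
u_1(C vs P) = 0
u_1(D vs P) = 1
max payoff 3 at {B}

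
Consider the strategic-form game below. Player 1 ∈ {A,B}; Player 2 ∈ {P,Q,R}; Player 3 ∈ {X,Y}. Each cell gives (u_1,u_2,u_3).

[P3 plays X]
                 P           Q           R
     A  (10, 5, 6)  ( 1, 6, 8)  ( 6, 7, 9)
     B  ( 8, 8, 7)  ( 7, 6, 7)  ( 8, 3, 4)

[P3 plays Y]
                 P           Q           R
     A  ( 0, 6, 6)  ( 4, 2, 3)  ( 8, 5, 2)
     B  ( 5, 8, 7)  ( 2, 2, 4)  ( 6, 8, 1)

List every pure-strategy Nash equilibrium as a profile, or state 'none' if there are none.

Nash profiles: (B,P,Y)

(A,P,X): not NE [P2→R gives 7>5]
(A,P,Y): not NE [P1→B gives 5>0]
(A,Q,X): not NE [P1→B gives 7>1; P2→R gives 7>6]
(A,Q,Y): not NE [P2→P gives 6>2; P3→X gives 8>3]
(A,R,X): not NE [P1→B gives 8>6]
(A,R,Y): not NE [P2→P gives 6>5; P3→X gives 9>2]
(B,P,X): not NE [P1→A gives 10>8]
(B,P,Y): NE
(B,Q,X): not NE [P2→P gives 8>6]
(B,Q,Y): not NE [P1→A gives 4>2; P2→R gives 8>2; P3→X gives 7>4]
(B,R,X): not NE [P2→P gives 8>3]
(B,R,Y): not NE [P1→A gives 8>6; P3→X gives 4>1]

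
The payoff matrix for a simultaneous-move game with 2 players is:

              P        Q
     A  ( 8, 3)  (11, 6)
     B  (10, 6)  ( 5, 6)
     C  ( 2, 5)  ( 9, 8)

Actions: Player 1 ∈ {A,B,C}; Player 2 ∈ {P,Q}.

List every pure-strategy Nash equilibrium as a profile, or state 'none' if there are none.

Nash profiles: (A,Q), (B,P)

(A,P): not NE [P1→B gives 10>8; P2→Q gives 6>3]
(A,Q): NE
(B,P): NE
(B,Q): not NE [P1→A gives 11>5]
(C,P): not NE [P1→B gives 10>2; P2→Q gives 8>5]
(C,Q): not NE [P1→A gives 11>9]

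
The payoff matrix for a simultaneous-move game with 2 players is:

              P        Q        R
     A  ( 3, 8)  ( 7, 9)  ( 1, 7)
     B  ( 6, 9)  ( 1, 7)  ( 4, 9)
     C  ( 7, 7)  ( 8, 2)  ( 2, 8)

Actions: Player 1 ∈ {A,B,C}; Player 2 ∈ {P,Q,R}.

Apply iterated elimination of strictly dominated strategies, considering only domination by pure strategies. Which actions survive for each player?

Survivors P1:{B,C} P2:{P,R}

P1 drop A (C beats it: P:7>3 Q:8>7 R:2>1)
P2 drop Q (P beats it: B:9>7 C:7>2)
P1→{B,C} P2→{P,R}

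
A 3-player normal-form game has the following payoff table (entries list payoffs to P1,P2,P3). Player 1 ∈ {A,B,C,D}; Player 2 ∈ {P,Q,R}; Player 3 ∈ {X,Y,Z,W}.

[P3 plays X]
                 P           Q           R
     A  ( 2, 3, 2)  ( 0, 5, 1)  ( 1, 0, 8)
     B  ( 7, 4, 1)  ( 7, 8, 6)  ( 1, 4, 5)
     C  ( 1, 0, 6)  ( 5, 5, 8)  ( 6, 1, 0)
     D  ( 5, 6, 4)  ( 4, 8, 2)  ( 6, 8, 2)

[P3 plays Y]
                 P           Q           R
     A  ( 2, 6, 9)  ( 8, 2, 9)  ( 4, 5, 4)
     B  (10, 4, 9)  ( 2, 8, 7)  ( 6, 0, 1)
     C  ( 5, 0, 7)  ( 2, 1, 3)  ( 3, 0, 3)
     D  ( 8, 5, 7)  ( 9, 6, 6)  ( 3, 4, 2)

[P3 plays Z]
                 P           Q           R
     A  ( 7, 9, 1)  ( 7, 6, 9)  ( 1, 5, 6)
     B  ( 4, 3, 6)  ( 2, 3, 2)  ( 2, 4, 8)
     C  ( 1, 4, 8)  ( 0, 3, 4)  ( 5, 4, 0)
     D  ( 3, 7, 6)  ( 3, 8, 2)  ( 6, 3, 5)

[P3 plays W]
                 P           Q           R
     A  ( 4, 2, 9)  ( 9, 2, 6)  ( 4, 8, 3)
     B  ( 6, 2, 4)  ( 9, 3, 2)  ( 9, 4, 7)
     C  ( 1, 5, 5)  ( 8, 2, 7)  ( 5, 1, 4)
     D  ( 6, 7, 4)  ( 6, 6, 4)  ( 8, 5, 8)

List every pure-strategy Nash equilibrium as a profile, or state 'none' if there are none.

(A,P,X): not NE [P1→B gives 7>2; P2→Q gives 5>3; P3→W gives 9>2]
(A,P,Y): not NE [P1→B gives 10>2]
(A,P,Z): not NE [P3→W gives 9>1]
(A,P,W): not NE [P1→D gives 6>4; P2→R gives 8>2]
(A,Q,X): not NE [P1→B gives 7>0; P3→Z gives 9>1]
(A,Q,Y): not NE [P1→D gives 9>8; P2→P gives 6>2]
(A,Q,Z): not NE [P2→P gives 9>6]
(A,Q,W): not NE [P2→R gives 8>2; P3→Z gives 9>6]
(A,R,X): not NE [P1→D gives 6>1; P2→Q gives 5>0]
(A,R,Y): not NE [P1→B gives 6>4; P2→P gives 6>5; P3→X gives 8>4]
(A,R,Z): not NE [P1→D gives 6>1; P2→P gives 9>5; P3→X gives 8>6]
(A,R,W): not NE [P1→B gives 9>4; P3→X gives 8>3]
(B,P,X): not NE [P2→Q gives 8>4; P3→Y gives 9>1]
(B,P,Y): not NE [P2→Q gives 8>4]
(B,P,Z): not NE [P1→A gives 7>4; P2→R gives 4>3; P3→Y gives 9>6]
(B,P,W): not NE [P2→R gives 4>2; P3→Y gives 9>4]
(B,Q,X): not NE [P3→Y gives 7>6]
(B,Q,Y): not NE [P1→D gives 9>2]
(B,Q,Z): not NE [P1→A gives 7>2; P2→R gives 4>3; P3→Y gives 7>2]
(B,Q,W): not NE [P2→R gives 4>3; P3→Y gives 7>2]
(B,R,X): not NE [P1→D gives 6>1; P2→Q gives 8>4; P3→Z gives 8>5]
(B,R,Y): not NE [P2→Q gives 8>0; P3→Z gives 8>1]
(B,R,Z): not NE [P1→D gives 6>2]
(B,R,W): not NE [P3→Z gives 8>7]
(C,P,X): not NE [P1→B gives 7>1; P2→Q gives 5>0; P3→Z gives 8>6]
(C,P,Y): not NE [P1→B gives 10>5; P2→Q gives 1>0; P3→Z gives 8>7]
(C,P,Z): not NE [P1→A gives 7>1]
(C,P,W): not NE [P1→D gives 6>1; P3→Z gives 8>5]
(C,Q,X): not NE [P1→B gives 7>5]
(C,Q,Y): not NE [P1→D gives 9>2; P3→X gives 8>3]
(C,Q,Z): not NE [P1→A gives 7>0; P2→R gives 4>3; P3→X gives 8>4]
(C,Q,W): not NE [P1→B gives 9>8; P2→P gives 5>2; P3→X gives 8>7]
(C,R,X): not NE [P2→Q gives 5>1; P3→W gives 4>0]
(C,R,Y): not NE [P1→B gives 6>3; P2→Q gives 1>0; P3→W gives 4>3]
(C,R,Z): not NE [P1→D gives 6>5; P3→W gives 4>0]
(C,R,W): not NE [P1→B gives 9>5; P2→P gives 5>1]
(D,P,X): not NE [P1→B gives 7>5; P2→R gives 8>6; P3→Y gives 7>4]
(D,P,Y): not NE [P1→B gives 10>8; P2→Q gives 6>5]
(D,P,Z): not NE [P1→A gives 7>3; P2→Q gives 8>7; P3→Y gives 7>6]
(D,P,W): not NE [P3→Y gives 7>4]
(D,Q,X): not NE [P1→B gives 7>4; P3→Y gives 6>2]
(D,Q,Y): NE
(D,Q,Z): not NE [P1→A gives 7>3; P3→Y gives 6>2]
(D,Q,W): not NE [P1→B gives 9>6; P2→P gives 7>6; P3→Y gives 6>4]
(D,R,X): not NE [P3→W gives 8>2]
(D,R,Y): not NE [P1→B gives 6>3; P2→Q gives 6>4; P3→W gives 8>2]
(D,R,Z): not NE [P2→Q gives 8>3; P3→W gives 8>5]
(D,R,W): not NE [P1→B gives 9>8; P2→P gives 7>5]

NE set: (D,Q,Y)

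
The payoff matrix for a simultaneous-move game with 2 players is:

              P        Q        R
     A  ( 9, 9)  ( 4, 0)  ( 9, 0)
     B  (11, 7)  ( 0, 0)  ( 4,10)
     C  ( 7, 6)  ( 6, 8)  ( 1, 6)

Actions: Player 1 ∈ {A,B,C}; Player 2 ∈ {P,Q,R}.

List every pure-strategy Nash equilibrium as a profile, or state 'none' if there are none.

(A,P): not NE [P1→B gives 11>9]
(A,Q): not NE [P1→C gives 6>4; P2→P gives 9>0]
(A,R): not NE [P2→P gives 9>0]
(B,P): not NE [P2→R gives 10>7]
(B,Q): not NE [P1→C gives 6>0; P2→R gives 10>0]
(B,R): not NE [P1→A gives 9>4]
(C,P): not NE [P1→B gives 11>7; P2→Q gives 8>6]
(C,Q): NE
(C,R): not NE [P1→A gives 9>1; P2→Q gives 8>6]

Nash profiles: (C,Q)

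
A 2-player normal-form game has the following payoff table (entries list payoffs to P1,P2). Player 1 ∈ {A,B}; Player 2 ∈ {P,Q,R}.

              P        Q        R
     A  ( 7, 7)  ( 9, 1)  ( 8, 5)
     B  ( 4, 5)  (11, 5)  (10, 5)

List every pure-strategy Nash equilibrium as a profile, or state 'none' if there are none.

(A,P): NE
(A,Q): not NE [P1→B gives 11>9; P2→P gives 7>1]
(A,R): not NE [P1→B gives 10>8; P2→P gives 7>5]
(B,P): not NE [P1→A gives 7>4]
(B,Q): NE
(B,R): NE

Nash profiles: (A,P), (B,Q), (B,R)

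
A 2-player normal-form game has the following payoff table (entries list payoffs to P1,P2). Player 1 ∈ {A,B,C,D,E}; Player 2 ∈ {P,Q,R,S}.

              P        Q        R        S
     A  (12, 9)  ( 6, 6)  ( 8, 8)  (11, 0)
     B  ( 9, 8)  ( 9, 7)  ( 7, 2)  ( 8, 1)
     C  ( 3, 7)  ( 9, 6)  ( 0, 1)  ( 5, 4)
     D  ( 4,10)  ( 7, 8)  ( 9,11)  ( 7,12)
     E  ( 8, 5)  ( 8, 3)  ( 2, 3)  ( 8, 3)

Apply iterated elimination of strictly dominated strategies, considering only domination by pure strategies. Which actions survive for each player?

Survivors P1:{A,D} P2:{P,R,S}

P2 drop Q (P beats it: A:9>6 B:8>7 C:7>6 D:10>8 E:5>3)
P1 drop B (A beats it: P:12>9 R:8>7 S:11>8)
P1 drop C (A beats it: P:12>3 R:8>0 S:11>5)
P1 drop E (A beats it: P:12>8 R:8>2 S:11>8)
P1→{A,D} P2→{P,R,S}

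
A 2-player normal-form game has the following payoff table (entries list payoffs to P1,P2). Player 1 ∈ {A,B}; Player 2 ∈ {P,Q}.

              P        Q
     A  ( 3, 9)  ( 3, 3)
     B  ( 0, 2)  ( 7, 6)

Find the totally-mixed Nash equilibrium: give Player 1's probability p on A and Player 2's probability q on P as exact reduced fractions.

p=2/5, q=4/7

P1 indiff ⇒ q·3+(1-q)·3 = q·0+(1-q)·7 ⇒ q(3) = (1-q)(4) ⇒ q = 4/7
P2 indiff ⇒ p·9+(1-p)·2 = p·3+(1-p)·6 ⇒ p(6) = (1-p)(4) ⇒ p = 2/5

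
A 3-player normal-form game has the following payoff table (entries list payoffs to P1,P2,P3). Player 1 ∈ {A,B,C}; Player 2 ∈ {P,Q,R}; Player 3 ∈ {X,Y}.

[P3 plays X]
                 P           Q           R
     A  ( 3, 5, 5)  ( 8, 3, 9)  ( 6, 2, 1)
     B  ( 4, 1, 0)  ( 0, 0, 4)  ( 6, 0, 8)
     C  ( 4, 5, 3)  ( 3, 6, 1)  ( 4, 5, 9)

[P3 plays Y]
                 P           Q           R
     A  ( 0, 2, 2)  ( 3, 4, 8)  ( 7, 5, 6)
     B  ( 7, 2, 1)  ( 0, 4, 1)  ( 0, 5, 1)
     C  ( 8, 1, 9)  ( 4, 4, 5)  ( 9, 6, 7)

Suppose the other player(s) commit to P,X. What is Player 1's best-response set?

u_1(A vs P,X) = 3
u_1(B vs P,X) = 4
u_1(C vs P,X) = 4
max payoff 4 at {B,C}

BR_1 = {B,C}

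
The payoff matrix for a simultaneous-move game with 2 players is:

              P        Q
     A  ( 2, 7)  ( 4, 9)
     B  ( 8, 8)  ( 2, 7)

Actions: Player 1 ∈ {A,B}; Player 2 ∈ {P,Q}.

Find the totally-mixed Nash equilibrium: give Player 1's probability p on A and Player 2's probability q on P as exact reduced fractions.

p=1/3, q=1/4

P1 indiff ⇒ q·2+(1-q)·4 = q·8+(1-q)·2 ⇒ q(-6) = (1-q)(-2) ⇒ q = 1/4
P2 indiff ⇒ p·7+(1-p)·8 = p·9+(1-p)·7 ⇒ p(-2) = (1-p)(-1) ⇒ p = 1/3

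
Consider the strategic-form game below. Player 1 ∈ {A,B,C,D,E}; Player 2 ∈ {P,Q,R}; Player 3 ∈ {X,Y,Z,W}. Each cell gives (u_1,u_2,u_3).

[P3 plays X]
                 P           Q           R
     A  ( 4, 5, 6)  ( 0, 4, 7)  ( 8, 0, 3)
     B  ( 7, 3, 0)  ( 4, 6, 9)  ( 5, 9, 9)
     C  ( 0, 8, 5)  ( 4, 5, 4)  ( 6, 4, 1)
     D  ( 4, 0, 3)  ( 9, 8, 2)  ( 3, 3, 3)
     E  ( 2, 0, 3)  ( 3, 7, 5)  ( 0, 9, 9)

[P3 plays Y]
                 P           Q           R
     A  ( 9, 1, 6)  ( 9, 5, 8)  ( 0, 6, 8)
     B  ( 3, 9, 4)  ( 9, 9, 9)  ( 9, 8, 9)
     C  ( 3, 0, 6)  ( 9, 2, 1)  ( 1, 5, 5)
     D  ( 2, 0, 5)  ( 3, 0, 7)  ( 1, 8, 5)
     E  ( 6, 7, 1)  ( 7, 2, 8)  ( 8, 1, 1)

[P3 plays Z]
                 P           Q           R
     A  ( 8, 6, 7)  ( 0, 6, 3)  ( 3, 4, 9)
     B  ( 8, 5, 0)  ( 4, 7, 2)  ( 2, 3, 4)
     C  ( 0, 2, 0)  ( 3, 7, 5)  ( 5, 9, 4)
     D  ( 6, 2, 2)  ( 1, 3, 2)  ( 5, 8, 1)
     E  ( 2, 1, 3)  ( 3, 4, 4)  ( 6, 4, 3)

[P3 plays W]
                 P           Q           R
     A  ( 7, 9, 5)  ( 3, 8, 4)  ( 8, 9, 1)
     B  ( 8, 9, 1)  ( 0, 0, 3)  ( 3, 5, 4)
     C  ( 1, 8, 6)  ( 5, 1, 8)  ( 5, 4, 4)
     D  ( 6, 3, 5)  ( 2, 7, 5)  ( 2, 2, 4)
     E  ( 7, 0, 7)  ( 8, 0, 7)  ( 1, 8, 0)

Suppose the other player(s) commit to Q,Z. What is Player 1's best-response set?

u_1(A vs Q,Z) = 0
u_1(B vs Q,Z) = 4
u_1(C vs Q,Z) = 3
u_1(D vs Q,Z) = 1
u_1(E vs Q,Z) = 3
max payoff 4 at {B}

argmax u_1 = {B}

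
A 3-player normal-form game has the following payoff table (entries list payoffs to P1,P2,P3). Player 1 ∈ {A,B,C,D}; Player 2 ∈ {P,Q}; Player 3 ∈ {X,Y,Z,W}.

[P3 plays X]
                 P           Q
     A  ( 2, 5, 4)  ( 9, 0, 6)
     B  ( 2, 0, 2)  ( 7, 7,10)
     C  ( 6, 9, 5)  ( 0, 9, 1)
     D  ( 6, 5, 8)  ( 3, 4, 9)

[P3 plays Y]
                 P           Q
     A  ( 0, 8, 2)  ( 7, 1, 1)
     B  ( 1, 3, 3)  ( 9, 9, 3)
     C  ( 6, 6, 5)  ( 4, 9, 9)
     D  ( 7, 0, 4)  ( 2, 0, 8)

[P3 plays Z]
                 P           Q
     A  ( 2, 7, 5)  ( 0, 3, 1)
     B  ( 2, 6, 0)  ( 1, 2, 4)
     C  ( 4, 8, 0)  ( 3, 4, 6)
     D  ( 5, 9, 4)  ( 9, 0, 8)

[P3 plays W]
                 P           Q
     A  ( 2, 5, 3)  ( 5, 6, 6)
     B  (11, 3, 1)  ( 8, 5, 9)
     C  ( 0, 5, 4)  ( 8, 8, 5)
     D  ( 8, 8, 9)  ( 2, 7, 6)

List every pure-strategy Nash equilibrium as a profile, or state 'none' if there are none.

(A,P,X): not NE [P1→D gives 6>2; P3→Z gives 5>4]
(A,P,Y): not NE [P1→D gives 7>0; P3→Z gives 5>2]
(A,P,Z): not NE [P1→D gives 5>2]
(A,P,W): not NE [P1→B gives 11>2; P2→Q gives 6>5; P3→Z gives 5>3]
(A,Q,X): not NE [P2→P gives 5>0]
(A,Q,Y): not NE [P1→B gives 9>7; P2→P gives 8>1; P3→W gives 6>1]
(A,Q,Z): not NE [P1→D gives 9>0; P2→P gives 7>3; P3→W gives 6>1]
(A,Q,W): not NE [P1→C gives 8>5]
(B,P,X): not NE [P1→D gives 6>2; P2→Q gives 7>0; P3→Y gives 3>2]
(B,P,Y): not NE [P1→D gives 7>1; P2→Q gives 9>3]
(B,P,Z): not NE [P1→D gives 5>2; P3→Y gives 3>0]
(B,P,W): not NE [P2→Q gives 5>3; P3→Y gives 3>1]
(B,Q,X): not NE [P1→A gives 9>7]
(B,Q,Y): not NE [P3→X gives 10>3]
(B,Q,Z): not NE [P1→D gives 9>1; P2→P gives 6>2; P3→X gives 10>4]
(B,Q,W): not NE [P3→X gives 10>9]
(C,P,X): NE
(C,P,Y): not NE [P1→D gives 7>6; P2→Q gives 9>6]
(C,P,Z): not NE [P1→D gives 5>4; P3→Y gives 5>0]
(C,P,W): not NE [P1→B gives 11>0; P2→Q gives 8>5; P3→Y gives 5>4]
(C,Q,X): not NE [P1→A gives 9>0; P3→Y gives 9>1]
(C,Q,Y): not NE [P1→B gives 9>4]
(C,Q,Z): not NE [P1→D gives 9>3; P2→P gives 8>4; P3→Y gives 9>6]
(C,Q,W): not NE [P3→Y gives 9>5]
(D,P,X): not NE [P3→W gives 9>8]
(D,P,Y): not NE [P3→W gives 9>4]
(D,P,Z): not NE [P3→W gives 9>4]
(D,P,W): not NE [P1→B gives 11>8]
(D,Q,X): not NE [P1→A gives 9>3; P2→P gives 5>4]
(D,Q,Y): not NE [P1→B gives 9>2; P3→X gives 9>8]
(D,Q,Z): not NE [P2→P gives 9>0; P3→X gives 9>8]
(D,Q,W): not NE [P1→C gives 8>2; P2→P gives 8>7; P3→X gives 9>6]

NE set: (C,P,X)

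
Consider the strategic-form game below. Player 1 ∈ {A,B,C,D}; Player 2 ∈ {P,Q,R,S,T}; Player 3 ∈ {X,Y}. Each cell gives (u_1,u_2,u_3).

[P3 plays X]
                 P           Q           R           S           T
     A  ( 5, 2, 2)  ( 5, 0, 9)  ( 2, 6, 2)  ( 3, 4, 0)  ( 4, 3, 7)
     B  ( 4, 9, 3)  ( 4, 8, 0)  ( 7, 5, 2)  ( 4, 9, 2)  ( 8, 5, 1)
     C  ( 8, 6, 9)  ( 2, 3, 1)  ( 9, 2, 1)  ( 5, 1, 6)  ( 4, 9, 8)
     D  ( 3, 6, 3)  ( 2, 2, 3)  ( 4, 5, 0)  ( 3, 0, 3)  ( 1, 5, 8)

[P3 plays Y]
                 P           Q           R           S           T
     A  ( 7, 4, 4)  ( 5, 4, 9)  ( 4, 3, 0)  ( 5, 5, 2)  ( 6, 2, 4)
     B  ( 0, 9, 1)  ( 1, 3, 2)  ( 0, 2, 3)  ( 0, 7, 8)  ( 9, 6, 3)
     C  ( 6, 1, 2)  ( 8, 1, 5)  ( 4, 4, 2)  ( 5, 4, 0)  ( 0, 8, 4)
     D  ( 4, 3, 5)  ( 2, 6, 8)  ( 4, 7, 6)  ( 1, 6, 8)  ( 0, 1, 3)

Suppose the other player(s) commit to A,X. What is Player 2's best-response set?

BR_2 = {R}

u_2(P vs A,X) = 2
u_2(Q vs A,X) = 0
u_2(R vs A,X) = 6
u_2(S vs A,X) = 4
u_2(T vs A,X) = 3
max payoff 6 at {R}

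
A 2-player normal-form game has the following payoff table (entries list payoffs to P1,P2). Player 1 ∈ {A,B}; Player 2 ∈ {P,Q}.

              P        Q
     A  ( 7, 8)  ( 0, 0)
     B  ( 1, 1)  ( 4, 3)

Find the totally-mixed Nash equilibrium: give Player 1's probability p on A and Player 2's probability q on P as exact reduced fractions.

P1 indiff ⇒ q·7+(1-q)·0 = q·1+(1-q)·4 ⇒ q(6) = (1-q)(4) ⇒ q = 2/5
P2 indiff ⇒ p·8+(1-p)·1 = p·0+(1-p)·3 ⇒ p(8) = (1-p)(2) ⇒ p = 1/5

(p,q) = (1/5, 2/5)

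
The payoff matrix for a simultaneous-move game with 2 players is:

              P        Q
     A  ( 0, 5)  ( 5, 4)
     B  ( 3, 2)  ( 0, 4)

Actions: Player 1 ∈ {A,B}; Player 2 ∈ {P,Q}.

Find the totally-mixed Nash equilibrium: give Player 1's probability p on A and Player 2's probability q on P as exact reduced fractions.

P1 indiff ⇒ q·0+(1-q)·5 = q·3+(1-q)·0 ⇒ q(-3) = (1-q)(-5) ⇒ q = 5/8
P2 indiff ⇒ p·5+(1-p)·2 = p·4+(1-p)·4 ⇒ p(1) = (1-p)(2) ⇒ p = 2/3

(p,q) = (2/3, 5/8)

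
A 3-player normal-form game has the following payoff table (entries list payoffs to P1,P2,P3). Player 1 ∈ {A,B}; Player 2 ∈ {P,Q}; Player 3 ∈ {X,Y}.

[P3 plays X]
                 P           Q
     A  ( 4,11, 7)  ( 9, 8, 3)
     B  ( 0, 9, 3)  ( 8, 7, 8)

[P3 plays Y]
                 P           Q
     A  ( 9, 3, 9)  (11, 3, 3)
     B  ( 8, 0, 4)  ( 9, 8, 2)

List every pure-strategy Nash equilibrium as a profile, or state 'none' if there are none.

NE set: (A,P,Y), (A,Q,Y)

(A,P,X): not NE [P3→Y gives 9>7]
(A,P,Y): NE
(A,Q,X): not NE [P2→P gives 11>8]
(A,Q,Y): NE
(B,P,X): not NE [P1→A gives 4>0; P3→Y gives 4>3]
(B,P,Y): not NE [P1→A gives 9>8; P2→Q gives 8>0]
(B,Q,X): not NE [P1→A gives 9>8; P2→P gives 9>7]
(B,Q,Y): not NE [P1→A gives 11>9; P3→X gives 8>2]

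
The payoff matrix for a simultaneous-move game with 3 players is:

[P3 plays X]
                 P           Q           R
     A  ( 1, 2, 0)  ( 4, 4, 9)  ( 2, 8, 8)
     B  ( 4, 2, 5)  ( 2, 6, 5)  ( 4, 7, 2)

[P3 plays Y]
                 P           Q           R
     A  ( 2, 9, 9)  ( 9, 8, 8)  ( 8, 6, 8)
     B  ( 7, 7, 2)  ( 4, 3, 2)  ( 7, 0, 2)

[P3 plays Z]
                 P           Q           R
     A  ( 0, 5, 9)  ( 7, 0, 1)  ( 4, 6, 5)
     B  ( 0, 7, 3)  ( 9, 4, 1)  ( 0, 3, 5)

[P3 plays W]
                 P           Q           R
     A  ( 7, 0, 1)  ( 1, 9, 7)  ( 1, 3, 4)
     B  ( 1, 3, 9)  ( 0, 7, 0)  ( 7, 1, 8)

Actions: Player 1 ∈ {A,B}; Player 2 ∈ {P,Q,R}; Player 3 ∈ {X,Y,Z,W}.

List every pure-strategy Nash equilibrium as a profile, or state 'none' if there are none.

(A,P,X): not NE [P1→B gives 4>1; P2→R gives 8>2; P3→Z gives 9>0]
(A,P,Y): not NE [P1→B gives 7>2]
(A,P,Z): not NE [P2→R gives 6>5]
(A,P,W): not NE [P2→Q gives 9>0; P3→Z gives 9>1]
(A,Q,X): not NE [P2→R gives 8>4]
(A,Q,Y): not NE [P2→P gives 9>8; P3→X gives 9>8]
(A,Q,Z): not NE [P1→B gives 9>7; P2→R gives 6>0; P3→X gives 9>1]
(A,Q,W): not NE [P3→X gives 9>7]
(A,R,X): not NE [P1→B gives 4>2]
(A,R,Y): not NE [P2→P gives 9>6]
(A,R,Z): not NE [P3→Y gives 8>5]
(A,R,W): not NE [P1→B gives 7>1; P2→Q gives 9>3; P3→Y gives 8>4]
(B,P,X): not NE [P2→R gives 7>2; P3→W gives 9>5]
(B,P,Y): not NE [P3→W gives 9>2]
(B,P,Z): not NE [P3→W gives 9>3]
(B,P,W): not NE [P1→A gives 7>1; P2→Q gives 7>3]
(B,Q,X): not NE [P1→A gives 4>2; P2→R gives 7>6]
(B,Q,Y): not NE [P1→A gives 9>4; P2→P gives 7>3; P3→X gives 5>2]
(B,Q,Z): not NE [P2→P gives 7>4; P3→X gives 5>1]
(B,Q,W): not NE [P1→A gives 1>0; P3→X gives 5>0]
(B,R,X): not NE [P3→W gives 8>2]
(B,R,Y): not NE [P1→A gives 8>7; P2→P gives 7>0; P3→W gives 8>2]
(B,R,Z): not NE [P1→A gives 4>0; P2→P gives 7>3; P3→W gives 8>5]
(B,R,W): not NE [P2→Q gives 7>1]

PSNE: ∅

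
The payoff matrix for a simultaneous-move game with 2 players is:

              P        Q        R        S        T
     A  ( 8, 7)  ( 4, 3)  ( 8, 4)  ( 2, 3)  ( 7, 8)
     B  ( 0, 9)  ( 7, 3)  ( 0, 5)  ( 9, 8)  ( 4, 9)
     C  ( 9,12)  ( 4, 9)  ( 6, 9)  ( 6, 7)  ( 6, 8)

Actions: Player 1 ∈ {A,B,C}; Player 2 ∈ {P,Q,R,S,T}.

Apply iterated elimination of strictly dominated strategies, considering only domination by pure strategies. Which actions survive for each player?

Survivors P1:{A,C} P2:{P,T}

P2 drop Q (P beats it: A:7>3 B:9>3 C:12>9)
P2 drop R (P beats it: A:7>4 B:9>5 C:12>9)
P2 drop S (P beats it: A:7>3 B:9>8 C:12>7)
P1 drop B (A beats it: P:8>0 T:7>4)
P1→{A,C} P2→{P,T}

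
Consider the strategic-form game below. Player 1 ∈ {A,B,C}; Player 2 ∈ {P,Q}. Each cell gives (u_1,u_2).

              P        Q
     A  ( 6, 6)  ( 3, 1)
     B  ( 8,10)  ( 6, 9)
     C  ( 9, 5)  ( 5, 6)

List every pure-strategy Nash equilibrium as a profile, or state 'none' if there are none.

(A,P): not NE [P1→C gives 9>6]
(A,Q): not NE [P1→B gives 6>3; P2→P gives 6>1]
(B,P): not NE [P1→C gives 9>8]
(B,Q): not NE [P2→P gives 10>9]
(C,P): not NE [P2→Q gives 6>5]
(C,Q): not NE [P1→B gives 6>5]

No pure NE.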